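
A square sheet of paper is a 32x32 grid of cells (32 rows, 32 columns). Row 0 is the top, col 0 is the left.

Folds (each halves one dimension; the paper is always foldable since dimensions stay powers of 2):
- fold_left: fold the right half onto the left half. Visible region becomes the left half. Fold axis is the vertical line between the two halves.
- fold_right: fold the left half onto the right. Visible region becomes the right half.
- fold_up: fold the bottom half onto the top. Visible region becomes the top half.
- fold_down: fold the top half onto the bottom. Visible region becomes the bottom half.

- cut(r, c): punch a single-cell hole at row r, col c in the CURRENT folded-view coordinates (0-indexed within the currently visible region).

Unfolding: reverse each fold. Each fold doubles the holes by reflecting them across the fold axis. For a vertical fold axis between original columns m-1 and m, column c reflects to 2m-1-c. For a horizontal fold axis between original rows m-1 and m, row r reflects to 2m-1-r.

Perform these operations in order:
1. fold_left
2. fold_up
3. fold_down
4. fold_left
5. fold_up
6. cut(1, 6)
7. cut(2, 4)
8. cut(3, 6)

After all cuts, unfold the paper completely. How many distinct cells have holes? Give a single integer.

Answer: 96

Derivation:
Op 1 fold_left: fold axis v@16; visible region now rows[0,32) x cols[0,16) = 32x16
Op 2 fold_up: fold axis h@16; visible region now rows[0,16) x cols[0,16) = 16x16
Op 3 fold_down: fold axis h@8; visible region now rows[8,16) x cols[0,16) = 8x16
Op 4 fold_left: fold axis v@8; visible region now rows[8,16) x cols[0,8) = 8x8
Op 5 fold_up: fold axis h@12; visible region now rows[8,12) x cols[0,8) = 4x8
Op 6 cut(1, 6): punch at orig (9,6); cuts so far [(9, 6)]; region rows[8,12) x cols[0,8) = 4x8
Op 7 cut(2, 4): punch at orig (10,4); cuts so far [(9, 6), (10, 4)]; region rows[8,12) x cols[0,8) = 4x8
Op 8 cut(3, 6): punch at orig (11,6); cuts so far [(9, 6), (10, 4), (11, 6)]; region rows[8,12) x cols[0,8) = 4x8
Unfold 1 (reflect across h@12): 6 holes -> [(9, 6), (10, 4), (11, 6), (12, 6), (13, 4), (14, 6)]
Unfold 2 (reflect across v@8): 12 holes -> [(9, 6), (9, 9), (10, 4), (10, 11), (11, 6), (11, 9), (12, 6), (12, 9), (13, 4), (13, 11), (14, 6), (14, 9)]
Unfold 3 (reflect across h@8): 24 holes -> [(1, 6), (1, 9), (2, 4), (2, 11), (3, 6), (3, 9), (4, 6), (4, 9), (5, 4), (5, 11), (6, 6), (6, 9), (9, 6), (9, 9), (10, 4), (10, 11), (11, 6), (11, 9), (12, 6), (12, 9), (13, 4), (13, 11), (14, 6), (14, 9)]
Unfold 4 (reflect across h@16): 48 holes -> [(1, 6), (1, 9), (2, 4), (2, 11), (3, 6), (3, 9), (4, 6), (4, 9), (5, 4), (5, 11), (6, 6), (6, 9), (9, 6), (9, 9), (10, 4), (10, 11), (11, 6), (11, 9), (12, 6), (12, 9), (13, 4), (13, 11), (14, 6), (14, 9), (17, 6), (17, 9), (18, 4), (18, 11), (19, 6), (19, 9), (20, 6), (20, 9), (21, 4), (21, 11), (22, 6), (22, 9), (25, 6), (25, 9), (26, 4), (26, 11), (27, 6), (27, 9), (28, 6), (28, 9), (29, 4), (29, 11), (30, 6), (30, 9)]
Unfold 5 (reflect across v@16): 96 holes -> [(1, 6), (1, 9), (1, 22), (1, 25), (2, 4), (2, 11), (2, 20), (2, 27), (3, 6), (3, 9), (3, 22), (3, 25), (4, 6), (4, 9), (4, 22), (4, 25), (5, 4), (5, 11), (5, 20), (5, 27), (6, 6), (6, 9), (6, 22), (6, 25), (9, 6), (9, 9), (9, 22), (9, 25), (10, 4), (10, 11), (10, 20), (10, 27), (11, 6), (11, 9), (11, 22), (11, 25), (12, 6), (12, 9), (12, 22), (12, 25), (13, 4), (13, 11), (13, 20), (13, 27), (14, 6), (14, 9), (14, 22), (14, 25), (17, 6), (17, 9), (17, 22), (17, 25), (18, 4), (18, 11), (18, 20), (18, 27), (19, 6), (19, 9), (19, 22), (19, 25), (20, 6), (20, 9), (20, 22), (20, 25), (21, 4), (21, 11), (21, 20), (21, 27), (22, 6), (22, 9), (22, 22), (22, 25), (25, 6), (25, 9), (25, 22), (25, 25), (26, 4), (26, 11), (26, 20), (26, 27), (27, 6), (27, 9), (27, 22), (27, 25), (28, 6), (28, 9), (28, 22), (28, 25), (29, 4), (29, 11), (29, 20), (29, 27), (30, 6), (30, 9), (30, 22), (30, 25)]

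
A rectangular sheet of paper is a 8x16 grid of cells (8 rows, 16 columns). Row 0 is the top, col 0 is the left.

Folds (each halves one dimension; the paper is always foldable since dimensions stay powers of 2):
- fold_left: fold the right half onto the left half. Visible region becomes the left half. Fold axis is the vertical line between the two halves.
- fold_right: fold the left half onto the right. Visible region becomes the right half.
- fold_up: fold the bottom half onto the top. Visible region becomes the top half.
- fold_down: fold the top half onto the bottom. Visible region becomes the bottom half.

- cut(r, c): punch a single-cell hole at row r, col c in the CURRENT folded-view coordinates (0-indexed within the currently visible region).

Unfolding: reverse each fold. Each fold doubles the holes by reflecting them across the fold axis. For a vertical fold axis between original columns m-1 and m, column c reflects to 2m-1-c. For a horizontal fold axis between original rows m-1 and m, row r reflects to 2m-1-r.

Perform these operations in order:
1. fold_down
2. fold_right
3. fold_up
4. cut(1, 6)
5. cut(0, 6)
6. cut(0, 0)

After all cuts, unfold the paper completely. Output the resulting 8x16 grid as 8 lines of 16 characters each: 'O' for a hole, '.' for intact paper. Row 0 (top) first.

Op 1 fold_down: fold axis h@4; visible region now rows[4,8) x cols[0,16) = 4x16
Op 2 fold_right: fold axis v@8; visible region now rows[4,8) x cols[8,16) = 4x8
Op 3 fold_up: fold axis h@6; visible region now rows[4,6) x cols[8,16) = 2x8
Op 4 cut(1, 6): punch at orig (5,14); cuts so far [(5, 14)]; region rows[4,6) x cols[8,16) = 2x8
Op 5 cut(0, 6): punch at orig (4,14); cuts so far [(4, 14), (5, 14)]; region rows[4,6) x cols[8,16) = 2x8
Op 6 cut(0, 0): punch at orig (4,8); cuts so far [(4, 8), (4, 14), (5, 14)]; region rows[4,6) x cols[8,16) = 2x8
Unfold 1 (reflect across h@6): 6 holes -> [(4, 8), (4, 14), (5, 14), (6, 14), (7, 8), (7, 14)]
Unfold 2 (reflect across v@8): 12 holes -> [(4, 1), (4, 7), (4, 8), (4, 14), (5, 1), (5, 14), (6, 1), (6, 14), (7, 1), (7, 7), (7, 8), (7, 14)]
Unfold 3 (reflect across h@4): 24 holes -> [(0, 1), (0, 7), (0, 8), (0, 14), (1, 1), (1, 14), (2, 1), (2, 14), (3, 1), (3, 7), (3, 8), (3, 14), (4, 1), (4, 7), (4, 8), (4, 14), (5, 1), (5, 14), (6, 1), (6, 14), (7, 1), (7, 7), (7, 8), (7, 14)]

Answer: .O.....OO.....O.
.O............O.
.O............O.
.O.....OO.....O.
.O.....OO.....O.
.O............O.
.O............O.
.O.....OO.....O.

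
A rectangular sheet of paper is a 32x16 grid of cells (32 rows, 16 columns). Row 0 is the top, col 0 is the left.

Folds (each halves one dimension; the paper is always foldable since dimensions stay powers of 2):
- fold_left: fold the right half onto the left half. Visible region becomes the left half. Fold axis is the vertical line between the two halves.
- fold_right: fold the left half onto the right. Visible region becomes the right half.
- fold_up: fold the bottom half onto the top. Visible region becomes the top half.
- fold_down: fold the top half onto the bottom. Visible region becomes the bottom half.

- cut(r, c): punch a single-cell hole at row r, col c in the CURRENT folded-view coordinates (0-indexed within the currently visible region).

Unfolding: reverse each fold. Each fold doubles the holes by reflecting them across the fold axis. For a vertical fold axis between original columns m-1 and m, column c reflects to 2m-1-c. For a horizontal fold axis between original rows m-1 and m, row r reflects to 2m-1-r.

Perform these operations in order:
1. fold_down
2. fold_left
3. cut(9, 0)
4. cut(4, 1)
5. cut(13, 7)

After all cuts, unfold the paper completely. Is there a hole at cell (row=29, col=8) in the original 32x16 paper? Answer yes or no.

Op 1 fold_down: fold axis h@16; visible region now rows[16,32) x cols[0,16) = 16x16
Op 2 fold_left: fold axis v@8; visible region now rows[16,32) x cols[0,8) = 16x8
Op 3 cut(9, 0): punch at orig (25,0); cuts so far [(25, 0)]; region rows[16,32) x cols[0,8) = 16x8
Op 4 cut(4, 1): punch at orig (20,1); cuts so far [(20, 1), (25, 0)]; region rows[16,32) x cols[0,8) = 16x8
Op 5 cut(13, 7): punch at orig (29,7); cuts so far [(20, 1), (25, 0), (29, 7)]; region rows[16,32) x cols[0,8) = 16x8
Unfold 1 (reflect across v@8): 6 holes -> [(20, 1), (20, 14), (25, 0), (25, 15), (29, 7), (29, 8)]
Unfold 2 (reflect across h@16): 12 holes -> [(2, 7), (2, 8), (6, 0), (6, 15), (11, 1), (11, 14), (20, 1), (20, 14), (25, 0), (25, 15), (29, 7), (29, 8)]
Holes: [(2, 7), (2, 8), (6, 0), (6, 15), (11, 1), (11, 14), (20, 1), (20, 14), (25, 0), (25, 15), (29, 7), (29, 8)]

Answer: yes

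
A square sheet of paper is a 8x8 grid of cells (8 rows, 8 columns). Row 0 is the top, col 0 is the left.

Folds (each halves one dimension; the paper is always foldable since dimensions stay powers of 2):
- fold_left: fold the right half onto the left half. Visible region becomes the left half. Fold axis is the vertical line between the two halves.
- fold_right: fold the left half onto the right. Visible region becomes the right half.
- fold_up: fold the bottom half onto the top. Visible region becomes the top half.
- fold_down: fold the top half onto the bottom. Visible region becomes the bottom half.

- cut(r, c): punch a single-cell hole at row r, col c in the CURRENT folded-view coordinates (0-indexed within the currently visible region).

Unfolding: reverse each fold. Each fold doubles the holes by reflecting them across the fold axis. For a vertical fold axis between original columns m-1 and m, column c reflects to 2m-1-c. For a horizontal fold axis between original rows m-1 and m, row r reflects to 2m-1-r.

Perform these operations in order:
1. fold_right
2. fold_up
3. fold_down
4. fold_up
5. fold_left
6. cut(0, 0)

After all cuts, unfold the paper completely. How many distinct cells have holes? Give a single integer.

Op 1 fold_right: fold axis v@4; visible region now rows[0,8) x cols[4,8) = 8x4
Op 2 fold_up: fold axis h@4; visible region now rows[0,4) x cols[4,8) = 4x4
Op 3 fold_down: fold axis h@2; visible region now rows[2,4) x cols[4,8) = 2x4
Op 4 fold_up: fold axis h@3; visible region now rows[2,3) x cols[4,8) = 1x4
Op 5 fold_left: fold axis v@6; visible region now rows[2,3) x cols[4,6) = 1x2
Op 6 cut(0, 0): punch at orig (2,4); cuts so far [(2, 4)]; region rows[2,3) x cols[4,6) = 1x2
Unfold 1 (reflect across v@6): 2 holes -> [(2, 4), (2, 7)]
Unfold 2 (reflect across h@3): 4 holes -> [(2, 4), (2, 7), (3, 4), (3, 7)]
Unfold 3 (reflect across h@2): 8 holes -> [(0, 4), (0, 7), (1, 4), (1, 7), (2, 4), (2, 7), (3, 4), (3, 7)]
Unfold 4 (reflect across h@4): 16 holes -> [(0, 4), (0, 7), (1, 4), (1, 7), (2, 4), (2, 7), (3, 4), (3, 7), (4, 4), (4, 7), (5, 4), (5, 7), (6, 4), (6, 7), (7, 4), (7, 7)]
Unfold 5 (reflect across v@4): 32 holes -> [(0, 0), (0, 3), (0, 4), (0, 7), (1, 0), (1, 3), (1, 4), (1, 7), (2, 0), (2, 3), (2, 4), (2, 7), (3, 0), (3, 3), (3, 4), (3, 7), (4, 0), (4, 3), (4, 4), (4, 7), (5, 0), (5, 3), (5, 4), (5, 7), (6, 0), (6, 3), (6, 4), (6, 7), (7, 0), (7, 3), (7, 4), (7, 7)]

Answer: 32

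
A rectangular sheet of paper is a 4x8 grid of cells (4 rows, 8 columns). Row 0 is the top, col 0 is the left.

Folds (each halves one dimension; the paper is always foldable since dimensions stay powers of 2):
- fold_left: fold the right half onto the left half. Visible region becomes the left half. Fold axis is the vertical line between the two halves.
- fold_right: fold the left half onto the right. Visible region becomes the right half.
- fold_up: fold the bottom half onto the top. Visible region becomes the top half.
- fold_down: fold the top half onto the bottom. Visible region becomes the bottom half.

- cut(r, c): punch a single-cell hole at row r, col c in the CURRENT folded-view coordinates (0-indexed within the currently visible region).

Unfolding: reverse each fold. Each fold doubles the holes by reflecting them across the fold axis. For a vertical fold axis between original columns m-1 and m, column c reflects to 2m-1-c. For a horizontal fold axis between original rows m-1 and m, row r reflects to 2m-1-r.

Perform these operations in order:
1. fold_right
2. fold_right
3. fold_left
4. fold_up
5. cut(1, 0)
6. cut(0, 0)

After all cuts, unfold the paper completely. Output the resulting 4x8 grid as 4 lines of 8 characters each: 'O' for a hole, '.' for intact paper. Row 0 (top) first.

Op 1 fold_right: fold axis v@4; visible region now rows[0,4) x cols[4,8) = 4x4
Op 2 fold_right: fold axis v@6; visible region now rows[0,4) x cols[6,8) = 4x2
Op 3 fold_left: fold axis v@7; visible region now rows[0,4) x cols[6,7) = 4x1
Op 4 fold_up: fold axis h@2; visible region now rows[0,2) x cols[6,7) = 2x1
Op 5 cut(1, 0): punch at orig (1,6); cuts so far [(1, 6)]; region rows[0,2) x cols[6,7) = 2x1
Op 6 cut(0, 0): punch at orig (0,6); cuts so far [(0, 6), (1, 6)]; region rows[0,2) x cols[6,7) = 2x1
Unfold 1 (reflect across h@2): 4 holes -> [(0, 6), (1, 6), (2, 6), (3, 6)]
Unfold 2 (reflect across v@7): 8 holes -> [(0, 6), (0, 7), (1, 6), (1, 7), (2, 6), (2, 7), (3, 6), (3, 7)]
Unfold 3 (reflect across v@6): 16 holes -> [(0, 4), (0, 5), (0, 6), (0, 7), (1, 4), (1, 5), (1, 6), (1, 7), (2, 4), (2, 5), (2, 6), (2, 7), (3, 4), (3, 5), (3, 6), (3, 7)]
Unfold 4 (reflect across v@4): 32 holes -> [(0, 0), (0, 1), (0, 2), (0, 3), (0, 4), (0, 5), (0, 6), (0, 7), (1, 0), (1, 1), (1, 2), (1, 3), (1, 4), (1, 5), (1, 6), (1, 7), (2, 0), (2, 1), (2, 2), (2, 3), (2, 4), (2, 5), (2, 6), (2, 7), (3, 0), (3, 1), (3, 2), (3, 3), (3, 4), (3, 5), (3, 6), (3, 7)]

Answer: OOOOOOOO
OOOOOOOO
OOOOOOOO
OOOOOOOO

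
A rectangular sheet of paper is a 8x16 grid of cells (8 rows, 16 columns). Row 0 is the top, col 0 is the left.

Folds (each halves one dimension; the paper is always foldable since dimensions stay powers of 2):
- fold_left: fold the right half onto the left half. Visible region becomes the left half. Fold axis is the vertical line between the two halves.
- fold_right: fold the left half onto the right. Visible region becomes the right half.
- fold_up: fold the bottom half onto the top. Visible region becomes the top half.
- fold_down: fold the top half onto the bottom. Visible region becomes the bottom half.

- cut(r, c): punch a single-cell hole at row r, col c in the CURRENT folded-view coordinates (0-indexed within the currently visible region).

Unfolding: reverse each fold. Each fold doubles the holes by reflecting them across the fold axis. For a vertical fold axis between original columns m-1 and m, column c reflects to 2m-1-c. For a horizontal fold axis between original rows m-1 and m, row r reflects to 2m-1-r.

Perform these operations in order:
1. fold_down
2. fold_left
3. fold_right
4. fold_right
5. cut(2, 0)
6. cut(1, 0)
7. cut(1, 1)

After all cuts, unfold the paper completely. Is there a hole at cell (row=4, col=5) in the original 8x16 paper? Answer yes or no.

Answer: no

Derivation:
Op 1 fold_down: fold axis h@4; visible region now rows[4,8) x cols[0,16) = 4x16
Op 2 fold_left: fold axis v@8; visible region now rows[4,8) x cols[0,8) = 4x8
Op 3 fold_right: fold axis v@4; visible region now rows[4,8) x cols[4,8) = 4x4
Op 4 fold_right: fold axis v@6; visible region now rows[4,8) x cols[6,8) = 4x2
Op 5 cut(2, 0): punch at orig (6,6); cuts so far [(6, 6)]; region rows[4,8) x cols[6,8) = 4x2
Op 6 cut(1, 0): punch at orig (5,6); cuts so far [(5, 6), (6, 6)]; region rows[4,8) x cols[6,8) = 4x2
Op 7 cut(1, 1): punch at orig (5,7); cuts so far [(5, 6), (5, 7), (6, 6)]; region rows[4,8) x cols[6,8) = 4x2
Unfold 1 (reflect across v@6): 6 holes -> [(5, 4), (5, 5), (5, 6), (5, 7), (6, 5), (6, 6)]
Unfold 2 (reflect across v@4): 12 holes -> [(5, 0), (5, 1), (5, 2), (5, 3), (5, 4), (5, 5), (5, 6), (5, 7), (6, 1), (6, 2), (6, 5), (6, 6)]
Unfold 3 (reflect across v@8): 24 holes -> [(5, 0), (5, 1), (5, 2), (5, 3), (5, 4), (5, 5), (5, 6), (5, 7), (5, 8), (5, 9), (5, 10), (5, 11), (5, 12), (5, 13), (5, 14), (5, 15), (6, 1), (6, 2), (6, 5), (6, 6), (6, 9), (6, 10), (6, 13), (6, 14)]
Unfold 4 (reflect across h@4): 48 holes -> [(1, 1), (1, 2), (1, 5), (1, 6), (1, 9), (1, 10), (1, 13), (1, 14), (2, 0), (2, 1), (2, 2), (2, 3), (2, 4), (2, 5), (2, 6), (2, 7), (2, 8), (2, 9), (2, 10), (2, 11), (2, 12), (2, 13), (2, 14), (2, 15), (5, 0), (5, 1), (5, 2), (5, 3), (5, 4), (5, 5), (5, 6), (5, 7), (5, 8), (5, 9), (5, 10), (5, 11), (5, 12), (5, 13), (5, 14), (5, 15), (6, 1), (6, 2), (6, 5), (6, 6), (6, 9), (6, 10), (6, 13), (6, 14)]
Holes: [(1, 1), (1, 2), (1, 5), (1, 6), (1, 9), (1, 10), (1, 13), (1, 14), (2, 0), (2, 1), (2, 2), (2, 3), (2, 4), (2, 5), (2, 6), (2, 7), (2, 8), (2, 9), (2, 10), (2, 11), (2, 12), (2, 13), (2, 14), (2, 15), (5, 0), (5, 1), (5, 2), (5, 3), (5, 4), (5, 5), (5, 6), (5, 7), (5, 8), (5, 9), (5, 10), (5, 11), (5, 12), (5, 13), (5, 14), (5, 15), (6, 1), (6, 2), (6, 5), (6, 6), (6, 9), (6, 10), (6, 13), (6, 14)]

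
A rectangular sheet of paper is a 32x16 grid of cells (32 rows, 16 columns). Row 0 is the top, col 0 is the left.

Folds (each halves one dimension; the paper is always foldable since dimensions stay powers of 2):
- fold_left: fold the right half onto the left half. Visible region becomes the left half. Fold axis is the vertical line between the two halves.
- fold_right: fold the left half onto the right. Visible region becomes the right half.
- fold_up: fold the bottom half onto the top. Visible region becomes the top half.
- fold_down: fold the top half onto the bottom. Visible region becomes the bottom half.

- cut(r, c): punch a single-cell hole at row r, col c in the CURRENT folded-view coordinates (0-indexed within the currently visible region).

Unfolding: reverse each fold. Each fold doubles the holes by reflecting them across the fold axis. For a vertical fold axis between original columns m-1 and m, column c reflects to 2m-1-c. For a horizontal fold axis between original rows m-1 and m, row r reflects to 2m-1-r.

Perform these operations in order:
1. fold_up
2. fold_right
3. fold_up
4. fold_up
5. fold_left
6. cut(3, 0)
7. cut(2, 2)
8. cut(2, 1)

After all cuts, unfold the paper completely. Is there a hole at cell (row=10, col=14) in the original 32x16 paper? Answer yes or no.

Op 1 fold_up: fold axis h@16; visible region now rows[0,16) x cols[0,16) = 16x16
Op 2 fold_right: fold axis v@8; visible region now rows[0,16) x cols[8,16) = 16x8
Op 3 fold_up: fold axis h@8; visible region now rows[0,8) x cols[8,16) = 8x8
Op 4 fold_up: fold axis h@4; visible region now rows[0,4) x cols[8,16) = 4x8
Op 5 fold_left: fold axis v@12; visible region now rows[0,4) x cols[8,12) = 4x4
Op 6 cut(3, 0): punch at orig (3,8); cuts so far [(3, 8)]; region rows[0,4) x cols[8,12) = 4x4
Op 7 cut(2, 2): punch at orig (2,10); cuts so far [(2, 10), (3, 8)]; region rows[0,4) x cols[8,12) = 4x4
Op 8 cut(2, 1): punch at orig (2,9); cuts so far [(2, 9), (2, 10), (3, 8)]; region rows[0,4) x cols[8,12) = 4x4
Unfold 1 (reflect across v@12): 6 holes -> [(2, 9), (2, 10), (2, 13), (2, 14), (3, 8), (3, 15)]
Unfold 2 (reflect across h@4): 12 holes -> [(2, 9), (2, 10), (2, 13), (2, 14), (3, 8), (3, 15), (4, 8), (4, 15), (5, 9), (5, 10), (5, 13), (5, 14)]
Unfold 3 (reflect across h@8): 24 holes -> [(2, 9), (2, 10), (2, 13), (2, 14), (3, 8), (3, 15), (4, 8), (4, 15), (5, 9), (5, 10), (5, 13), (5, 14), (10, 9), (10, 10), (10, 13), (10, 14), (11, 8), (11, 15), (12, 8), (12, 15), (13, 9), (13, 10), (13, 13), (13, 14)]
Unfold 4 (reflect across v@8): 48 holes -> [(2, 1), (2, 2), (2, 5), (2, 6), (2, 9), (2, 10), (2, 13), (2, 14), (3, 0), (3, 7), (3, 8), (3, 15), (4, 0), (4, 7), (4, 8), (4, 15), (5, 1), (5, 2), (5, 5), (5, 6), (5, 9), (5, 10), (5, 13), (5, 14), (10, 1), (10, 2), (10, 5), (10, 6), (10, 9), (10, 10), (10, 13), (10, 14), (11, 0), (11, 7), (11, 8), (11, 15), (12, 0), (12, 7), (12, 8), (12, 15), (13, 1), (13, 2), (13, 5), (13, 6), (13, 9), (13, 10), (13, 13), (13, 14)]
Unfold 5 (reflect across h@16): 96 holes -> [(2, 1), (2, 2), (2, 5), (2, 6), (2, 9), (2, 10), (2, 13), (2, 14), (3, 0), (3, 7), (3, 8), (3, 15), (4, 0), (4, 7), (4, 8), (4, 15), (5, 1), (5, 2), (5, 5), (5, 6), (5, 9), (5, 10), (5, 13), (5, 14), (10, 1), (10, 2), (10, 5), (10, 6), (10, 9), (10, 10), (10, 13), (10, 14), (11, 0), (11, 7), (11, 8), (11, 15), (12, 0), (12, 7), (12, 8), (12, 15), (13, 1), (13, 2), (13, 5), (13, 6), (13, 9), (13, 10), (13, 13), (13, 14), (18, 1), (18, 2), (18, 5), (18, 6), (18, 9), (18, 10), (18, 13), (18, 14), (19, 0), (19, 7), (19, 8), (19, 15), (20, 0), (20, 7), (20, 8), (20, 15), (21, 1), (21, 2), (21, 5), (21, 6), (21, 9), (21, 10), (21, 13), (21, 14), (26, 1), (26, 2), (26, 5), (26, 6), (26, 9), (26, 10), (26, 13), (26, 14), (27, 0), (27, 7), (27, 8), (27, 15), (28, 0), (28, 7), (28, 8), (28, 15), (29, 1), (29, 2), (29, 5), (29, 6), (29, 9), (29, 10), (29, 13), (29, 14)]
Holes: [(2, 1), (2, 2), (2, 5), (2, 6), (2, 9), (2, 10), (2, 13), (2, 14), (3, 0), (3, 7), (3, 8), (3, 15), (4, 0), (4, 7), (4, 8), (4, 15), (5, 1), (5, 2), (5, 5), (5, 6), (5, 9), (5, 10), (5, 13), (5, 14), (10, 1), (10, 2), (10, 5), (10, 6), (10, 9), (10, 10), (10, 13), (10, 14), (11, 0), (11, 7), (11, 8), (11, 15), (12, 0), (12, 7), (12, 8), (12, 15), (13, 1), (13, 2), (13, 5), (13, 6), (13, 9), (13, 10), (13, 13), (13, 14), (18, 1), (18, 2), (18, 5), (18, 6), (18, 9), (18, 10), (18, 13), (18, 14), (19, 0), (19, 7), (19, 8), (19, 15), (20, 0), (20, 7), (20, 8), (20, 15), (21, 1), (21, 2), (21, 5), (21, 6), (21, 9), (21, 10), (21, 13), (21, 14), (26, 1), (26, 2), (26, 5), (26, 6), (26, 9), (26, 10), (26, 13), (26, 14), (27, 0), (27, 7), (27, 8), (27, 15), (28, 0), (28, 7), (28, 8), (28, 15), (29, 1), (29, 2), (29, 5), (29, 6), (29, 9), (29, 10), (29, 13), (29, 14)]

Answer: yes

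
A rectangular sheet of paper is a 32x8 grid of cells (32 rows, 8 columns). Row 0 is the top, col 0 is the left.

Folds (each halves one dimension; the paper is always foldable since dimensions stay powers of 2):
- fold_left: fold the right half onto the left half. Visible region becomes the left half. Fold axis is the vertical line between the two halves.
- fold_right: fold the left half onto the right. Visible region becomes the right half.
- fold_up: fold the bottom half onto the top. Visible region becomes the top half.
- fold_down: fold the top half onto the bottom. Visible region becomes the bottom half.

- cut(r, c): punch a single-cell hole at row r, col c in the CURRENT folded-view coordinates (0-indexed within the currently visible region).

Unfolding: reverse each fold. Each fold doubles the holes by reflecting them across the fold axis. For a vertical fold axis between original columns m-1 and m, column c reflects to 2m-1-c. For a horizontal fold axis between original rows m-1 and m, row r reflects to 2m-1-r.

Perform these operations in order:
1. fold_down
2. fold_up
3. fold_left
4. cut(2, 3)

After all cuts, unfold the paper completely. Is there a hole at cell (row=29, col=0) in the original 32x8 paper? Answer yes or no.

Answer: no

Derivation:
Op 1 fold_down: fold axis h@16; visible region now rows[16,32) x cols[0,8) = 16x8
Op 2 fold_up: fold axis h@24; visible region now rows[16,24) x cols[0,8) = 8x8
Op 3 fold_left: fold axis v@4; visible region now rows[16,24) x cols[0,4) = 8x4
Op 4 cut(2, 3): punch at orig (18,3); cuts so far [(18, 3)]; region rows[16,24) x cols[0,4) = 8x4
Unfold 1 (reflect across v@4): 2 holes -> [(18, 3), (18, 4)]
Unfold 2 (reflect across h@24): 4 holes -> [(18, 3), (18, 4), (29, 3), (29, 4)]
Unfold 3 (reflect across h@16): 8 holes -> [(2, 3), (2, 4), (13, 3), (13, 4), (18, 3), (18, 4), (29, 3), (29, 4)]
Holes: [(2, 3), (2, 4), (13, 3), (13, 4), (18, 3), (18, 4), (29, 3), (29, 4)]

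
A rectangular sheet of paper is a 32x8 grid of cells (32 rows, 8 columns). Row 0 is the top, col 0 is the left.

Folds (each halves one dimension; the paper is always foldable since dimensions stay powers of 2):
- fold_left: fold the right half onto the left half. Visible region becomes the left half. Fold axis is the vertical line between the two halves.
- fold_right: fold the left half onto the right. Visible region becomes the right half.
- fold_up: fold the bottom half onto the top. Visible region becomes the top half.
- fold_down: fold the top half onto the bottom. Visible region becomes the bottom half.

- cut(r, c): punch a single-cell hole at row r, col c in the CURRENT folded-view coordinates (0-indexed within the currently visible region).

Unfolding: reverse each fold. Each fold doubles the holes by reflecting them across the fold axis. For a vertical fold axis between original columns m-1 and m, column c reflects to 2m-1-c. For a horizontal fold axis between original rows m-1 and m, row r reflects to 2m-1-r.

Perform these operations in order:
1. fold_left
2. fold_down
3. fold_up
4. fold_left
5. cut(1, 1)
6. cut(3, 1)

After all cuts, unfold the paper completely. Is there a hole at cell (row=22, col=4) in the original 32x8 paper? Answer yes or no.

Op 1 fold_left: fold axis v@4; visible region now rows[0,32) x cols[0,4) = 32x4
Op 2 fold_down: fold axis h@16; visible region now rows[16,32) x cols[0,4) = 16x4
Op 3 fold_up: fold axis h@24; visible region now rows[16,24) x cols[0,4) = 8x4
Op 4 fold_left: fold axis v@2; visible region now rows[16,24) x cols[0,2) = 8x2
Op 5 cut(1, 1): punch at orig (17,1); cuts so far [(17, 1)]; region rows[16,24) x cols[0,2) = 8x2
Op 6 cut(3, 1): punch at orig (19,1); cuts so far [(17, 1), (19, 1)]; region rows[16,24) x cols[0,2) = 8x2
Unfold 1 (reflect across v@2): 4 holes -> [(17, 1), (17, 2), (19, 1), (19, 2)]
Unfold 2 (reflect across h@24): 8 holes -> [(17, 1), (17, 2), (19, 1), (19, 2), (28, 1), (28, 2), (30, 1), (30, 2)]
Unfold 3 (reflect across h@16): 16 holes -> [(1, 1), (1, 2), (3, 1), (3, 2), (12, 1), (12, 2), (14, 1), (14, 2), (17, 1), (17, 2), (19, 1), (19, 2), (28, 1), (28, 2), (30, 1), (30, 2)]
Unfold 4 (reflect across v@4): 32 holes -> [(1, 1), (1, 2), (1, 5), (1, 6), (3, 1), (3, 2), (3, 5), (3, 6), (12, 1), (12, 2), (12, 5), (12, 6), (14, 1), (14, 2), (14, 5), (14, 6), (17, 1), (17, 2), (17, 5), (17, 6), (19, 1), (19, 2), (19, 5), (19, 6), (28, 1), (28, 2), (28, 5), (28, 6), (30, 1), (30, 2), (30, 5), (30, 6)]
Holes: [(1, 1), (1, 2), (1, 5), (1, 6), (3, 1), (3, 2), (3, 5), (3, 6), (12, 1), (12, 2), (12, 5), (12, 6), (14, 1), (14, 2), (14, 5), (14, 6), (17, 1), (17, 2), (17, 5), (17, 6), (19, 1), (19, 2), (19, 5), (19, 6), (28, 1), (28, 2), (28, 5), (28, 6), (30, 1), (30, 2), (30, 5), (30, 6)]

Answer: no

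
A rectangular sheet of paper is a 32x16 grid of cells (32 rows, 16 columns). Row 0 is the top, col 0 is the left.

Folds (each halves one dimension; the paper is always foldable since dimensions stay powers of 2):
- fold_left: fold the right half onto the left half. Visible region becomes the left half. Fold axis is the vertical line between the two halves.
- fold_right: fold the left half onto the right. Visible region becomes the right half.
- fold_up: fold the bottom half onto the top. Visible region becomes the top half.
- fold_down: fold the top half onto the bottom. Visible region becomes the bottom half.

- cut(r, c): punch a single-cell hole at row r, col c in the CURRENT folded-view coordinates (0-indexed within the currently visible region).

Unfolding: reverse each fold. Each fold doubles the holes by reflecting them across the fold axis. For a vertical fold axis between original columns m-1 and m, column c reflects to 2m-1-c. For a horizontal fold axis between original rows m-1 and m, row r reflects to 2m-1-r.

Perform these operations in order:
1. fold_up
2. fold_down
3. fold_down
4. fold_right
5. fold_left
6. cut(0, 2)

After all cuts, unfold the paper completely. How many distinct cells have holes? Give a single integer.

Answer: 32

Derivation:
Op 1 fold_up: fold axis h@16; visible region now rows[0,16) x cols[0,16) = 16x16
Op 2 fold_down: fold axis h@8; visible region now rows[8,16) x cols[0,16) = 8x16
Op 3 fold_down: fold axis h@12; visible region now rows[12,16) x cols[0,16) = 4x16
Op 4 fold_right: fold axis v@8; visible region now rows[12,16) x cols[8,16) = 4x8
Op 5 fold_left: fold axis v@12; visible region now rows[12,16) x cols[8,12) = 4x4
Op 6 cut(0, 2): punch at orig (12,10); cuts so far [(12, 10)]; region rows[12,16) x cols[8,12) = 4x4
Unfold 1 (reflect across v@12): 2 holes -> [(12, 10), (12, 13)]
Unfold 2 (reflect across v@8): 4 holes -> [(12, 2), (12, 5), (12, 10), (12, 13)]
Unfold 3 (reflect across h@12): 8 holes -> [(11, 2), (11, 5), (11, 10), (11, 13), (12, 2), (12, 5), (12, 10), (12, 13)]
Unfold 4 (reflect across h@8): 16 holes -> [(3, 2), (3, 5), (3, 10), (3, 13), (4, 2), (4, 5), (4, 10), (4, 13), (11, 2), (11, 5), (11, 10), (11, 13), (12, 2), (12, 5), (12, 10), (12, 13)]
Unfold 5 (reflect across h@16): 32 holes -> [(3, 2), (3, 5), (3, 10), (3, 13), (4, 2), (4, 5), (4, 10), (4, 13), (11, 2), (11, 5), (11, 10), (11, 13), (12, 2), (12, 5), (12, 10), (12, 13), (19, 2), (19, 5), (19, 10), (19, 13), (20, 2), (20, 5), (20, 10), (20, 13), (27, 2), (27, 5), (27, 10), (27, 13), (28, 2), (28, 5), (28, 10), (28, 13)]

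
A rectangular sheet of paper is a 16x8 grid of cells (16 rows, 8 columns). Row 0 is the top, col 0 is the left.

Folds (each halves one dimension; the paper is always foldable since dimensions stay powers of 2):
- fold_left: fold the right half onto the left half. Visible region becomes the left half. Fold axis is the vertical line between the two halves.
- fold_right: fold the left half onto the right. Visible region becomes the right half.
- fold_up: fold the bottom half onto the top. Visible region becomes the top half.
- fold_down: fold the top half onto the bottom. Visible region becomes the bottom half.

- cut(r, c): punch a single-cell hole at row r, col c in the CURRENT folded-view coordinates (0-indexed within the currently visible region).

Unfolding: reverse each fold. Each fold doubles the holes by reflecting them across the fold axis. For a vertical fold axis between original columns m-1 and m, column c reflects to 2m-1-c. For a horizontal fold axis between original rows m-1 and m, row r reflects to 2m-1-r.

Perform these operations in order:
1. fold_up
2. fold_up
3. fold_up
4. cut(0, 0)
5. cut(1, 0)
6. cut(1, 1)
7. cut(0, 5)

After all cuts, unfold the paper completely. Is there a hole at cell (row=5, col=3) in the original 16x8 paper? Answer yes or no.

Answer: no

Derivation:
Op 1 fold_up: fold axis h@8; visible region now rows[0,8) x cols[0,8) = 8x8
Op 2 fold_up: fold axis h@4; visible region now rows[0,4) x cols[0,8) = 4x8
Op 3 fold_up: fold axis h@2; visible region now rows[0,2) x cols[0,8) = 2x8
Op 4 cut(0, 0): punch at orig (0,0); cuts so far [(0, 0)]; region rows[0,2) x cols[0,8) = 2x8
Op 5 cut(1, 0): punch at orig (1,0); cuts so far [(0, 0), (1, 0)]; region rows[0,2) x cols[0,8) = 2x8
Op 6 cut(1, 1): punch at orig (1,1); cuts so far [(0, 0), (1, 0), (1, 1)]; region rows[0,2) x cols[0,8) = 2x8
Op 7 cut(0, 5): punch at orig (0,5); cuts so far [(0, 0), (0, 5), (1, 0), (1, 1)]; region rows[0,2) x cols[0,8) = 2x8
Unfold 1 (reflect across h@2): 8 holes -> [(0, 0), (0, 5), (1, 0), (1, 1), (2, 0), (2, 1), (3, 0), (3, 5)]
Unfold 2 (reflect across h@4): 16 holes -> [(0, 0), (0, 5), (1, 0), (1, 1), (2, 0), (2, 1), (3, 0), (3, 5), (4, 0), (4, 5), (5, 0), (5, 1), (6, 0), (6, 1), (7, 0), (7, 5)]
Unfold 3 (reflect across h@8): 32 holes -> [(0, 0), (0, 5), (1, 0), (1, 1), (2, 0), (2, 1), (3, 0), (3, 5), (4, 0), (4, 5), (5, 0), (5, 1), (6, 0), (6, 1), (7, 0), (7, 5), (8, 0), (8, 5), (9, 0), (9, 1), (10, 0), (10, 1), (11, 0), (11, 5), (12, 0), (12, 5), (13, 0), (13, 1), (14, 0), (14, 1), (15, 0), (15, 5)]
Holes: [(0, 0), (0, 5), (1, 0), (1, 1), (2, 0), (2, 1), (3, 0), (3, 5), (4, 0), (4, 5), (5, 0), (5, 1), (6, 0), (6, 1), (7, 0), (7, 5), (8, 0), (8, 5), (9, 0), (9, 1), (10, 0), (10, 1), (11, 0), (11, 5), (12, 0), (12, 5), (13, 0), (13, 1), (14, 0), (14, 1), (15, 0), (15, 5)]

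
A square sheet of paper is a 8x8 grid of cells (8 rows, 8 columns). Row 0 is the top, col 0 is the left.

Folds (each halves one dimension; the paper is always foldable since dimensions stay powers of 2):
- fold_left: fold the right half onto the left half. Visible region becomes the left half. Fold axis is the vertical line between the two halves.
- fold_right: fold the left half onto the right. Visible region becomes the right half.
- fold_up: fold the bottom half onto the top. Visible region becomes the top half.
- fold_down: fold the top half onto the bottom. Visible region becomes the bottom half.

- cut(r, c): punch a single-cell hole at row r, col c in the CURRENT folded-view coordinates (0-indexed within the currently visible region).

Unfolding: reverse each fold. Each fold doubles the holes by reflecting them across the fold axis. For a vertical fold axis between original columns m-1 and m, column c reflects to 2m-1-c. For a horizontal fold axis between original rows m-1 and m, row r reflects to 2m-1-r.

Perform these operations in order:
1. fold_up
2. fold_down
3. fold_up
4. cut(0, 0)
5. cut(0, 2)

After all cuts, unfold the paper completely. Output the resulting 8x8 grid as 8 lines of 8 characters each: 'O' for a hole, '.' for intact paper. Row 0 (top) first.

Op 1 fold_up: fold axis h@4; visible region now rows[0,4) x cols[0,8) = 4x8
Op 2 fold_down: fold axis h@2; visible region now rows[2,4) x cols[0,8) = 2x8
Op 3 fold_up: fold axis h@3; visible region now rows[2,3) x cols[0,8) = 1x8
Op 4 cut(0, 0): punch at orig (2,0); cuts so far [(2, 0)]; region rows[2,3) x cols[0,8) = 1x8
Op 5 cut(0, 2): punch at orig (2,2); cuts so far [(2, 0), (2, 2)]; region rows[2,3) x cols[0,8) = 1x8
Unfold 1 (reflect across h@3): 4 holes -> [(2, 0), (2, 2), (3, 0), (3, 2)]
Unfold 2 (reflect across h@2): 8 holes -> [(0, 0), (0, 2), (1, 0), (1, 2), (2, 0), (2, 2), (3, 0), (3, 2)]
Unfold 3 (reflect across h@4): 16 holes -> [(0, 0), (0, 2), (1, 0), (1, 2), (2, 0), (2, 2), (3, 0), (3, 2), (4, 0), (4, 2), (5, 0), (5, 2), (6, 0), (6, 2), (7, 0), (7, 2)]

Answer: O.O.....
O.O.....
O.O.....
O.O.....
O.O.....
O.O.....
O.O.....
O.O.....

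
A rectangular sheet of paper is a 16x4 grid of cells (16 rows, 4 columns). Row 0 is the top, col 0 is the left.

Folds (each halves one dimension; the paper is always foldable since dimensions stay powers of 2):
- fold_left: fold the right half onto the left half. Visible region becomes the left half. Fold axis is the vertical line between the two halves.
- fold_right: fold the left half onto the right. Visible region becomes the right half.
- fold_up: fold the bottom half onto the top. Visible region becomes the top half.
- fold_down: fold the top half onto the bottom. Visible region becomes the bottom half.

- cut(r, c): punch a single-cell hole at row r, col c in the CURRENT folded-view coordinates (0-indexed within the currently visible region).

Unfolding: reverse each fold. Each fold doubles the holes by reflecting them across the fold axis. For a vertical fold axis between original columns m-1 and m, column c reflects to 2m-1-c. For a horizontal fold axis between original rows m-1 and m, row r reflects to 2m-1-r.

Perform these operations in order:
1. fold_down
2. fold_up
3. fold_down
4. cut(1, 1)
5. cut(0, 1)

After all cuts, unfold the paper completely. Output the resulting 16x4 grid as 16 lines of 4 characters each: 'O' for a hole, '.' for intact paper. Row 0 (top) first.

Answer: .O..
.O..
.O..
.O..
.O..
.O..
.O..
.O..
.O..
.O..
.O..
.O..
.O..
.O..
.O..
.O..

Derivation:
Op 1 fold_down: fold axis h@8; visible region now rows[8,16) x cols[0,4) = 8x4
Op 2 fold_up: fold axis h@12; visible region now rows[8,12) x cols[0,4) = 4x4
Op 3 fold_down: fold axis h@10; visible region now rows[10,12) x cols[0,4) = 2x4
Op 4 cut(1, 1): punch at orig (11,1); cuts so far [(11, 1)]; region rows[10,12) x cols[0,4) = 2x4
Op 5 cut(0, 1): punch at orig (10,1); cuts so far [(10, 1), (11, 1)]; region rows[10,12) x cols[0,4) = 2x4
Unfold 1 (reflect across h@10): 4 holes -> [(8, 1), (9, 1), (10, 1), (11, 1)]
Unfold 2 (reflect across h@12): 8 holes -> [(8, 1), (9, 1), (10, 1), (11, 1), (12, 1), (13, 1), (14, 1), (15, 1)]
Unfold 3 (reflect across h@8): 16 holes -> [(0, 1), (1, 1), (2, 1), (3, 1), (4, 1), (5, 1), (6, 1), (7, 1), (8, 1), (9, 1), (10, 1), (11, 1), (12, 1), (13, 1), (14, 1), (15, 1)]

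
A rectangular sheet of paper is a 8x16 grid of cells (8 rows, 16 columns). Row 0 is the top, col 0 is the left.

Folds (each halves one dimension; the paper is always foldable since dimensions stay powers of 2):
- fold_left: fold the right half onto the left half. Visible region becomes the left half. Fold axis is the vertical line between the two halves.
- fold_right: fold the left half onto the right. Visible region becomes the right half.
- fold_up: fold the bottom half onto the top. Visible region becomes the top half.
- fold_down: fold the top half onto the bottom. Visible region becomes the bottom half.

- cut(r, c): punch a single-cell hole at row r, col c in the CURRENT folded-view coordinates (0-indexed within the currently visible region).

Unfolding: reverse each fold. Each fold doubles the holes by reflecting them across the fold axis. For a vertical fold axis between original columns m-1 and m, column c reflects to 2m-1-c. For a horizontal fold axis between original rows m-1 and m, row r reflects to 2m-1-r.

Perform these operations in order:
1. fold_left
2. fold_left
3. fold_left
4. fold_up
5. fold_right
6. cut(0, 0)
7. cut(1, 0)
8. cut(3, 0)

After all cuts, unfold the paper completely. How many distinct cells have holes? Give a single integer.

Answer: 96

Derivation:
Op 1 fold_left: fold axis v@8; visible region now rows[0,8) x cols[0,8) = 8x8
Op 2 fold_left: fold axis v@4; visible region now rows[0,8) x cols[0,4) = 8x4
Op 3 fold_left: fold axis v@2; visible region now rows[0,8) x cols[0,2) = 8x2
Op 4 fold_up: fold axis h@4; visible region now rows[0,4) x cols[0,2) = 4x2
Op 5 fold_right: fold axis v@1; visible region now rows[0,4) x cols[1,2) = 4x1
Op 6 cut(0, 0): punch at orig (0,1); cuts so far [(0, 1)]; region rows[0,4) x cols[1,2) = 4x1
Op 7 cut(1, 0): punch at orig (1,1); cuts so far [(0, 1), (1, 1)]; region rows[0,4) x cols[1,2) = 4x1
Op 8 cut(3, 0): punch at orig (3,1); cuts so far [(0, 1), (1, 1), (3, 1)]; region rows[0,4) x cols[1,2) = 4x1
Unfold 1 (reflect across v@1): 6 holes -> [(0, 0), (0, 1), (1, 0), (1, 1), (3, 0), (3, 1)]
Unfold 2 (reflect across h@4): 12 holes -> [(0, 0), (0, 1), (1, 0), (1, 1), (3, 0), (3, 1), (4, 0), (4, 1), (6, 0), (6, 1), (7, 0), (7, 1)]
Unfold 3 (reflect across v@2): 24 holes -> [(0, 0), (0, 1), (0, 2), (0, 3), (1, 0), (1, 1), (1, 2), (1, 3), (3, 0), (3, 1), (3, 2), (3, 3), (4, 0), (4, 1), (4, 2), (4, 3), (6, 0), (6, 1), (6, 2), (6, 3), (7, 0), (7, 1), (7, 2), (7, 3)]
Unfold 4 (reflect across v@4): 48 holes -> [(0, 0), (0, 1), (0, 2), (0, 3), (0, 4), (0, 5), (0, 6), (0, 7), (1, 0), (1, 1), (1, 2), (1, 3), (1, 4), (1, 5), (1, 6), (1, 7), (3, 0), (3, 1), (3, 2), (3, 3), (3, 4), (3, 5), (3, 6), (3, 7), (4, 0), (4, 1), (4, 2), (4, 3), (4, 4), (4, 5), (4, 6), (4, 7), (6, 0), (6, 1), (6, 2), (6, 3), (6, 4), (6, 5), (6, 6), (6, 7), (7, 0), (7, 1), (7, 2), (7, 3), (7, 4), (7, 5), (7, 6), (7, 7)]
Unfold 5 (reflect across v@8): 96 holes -> [(0, 0), (0, 1), (0, 2), (0, 3), (0, 4), (0, 5), (0, 6), (0, 7), (0, 8), (0, 9), (0, 10), (0, 11), (0, 12), (0, 13), (0, 14), (0, 15), (1, 0), (1, 1), (1, 2), (1, 3), (1, 4), (1, 5), (1, 6), (1, 7), (1, 8), (1, 9), (1, 10), (1, 11), (1, 12), (1, 13), (1, 14), (1, 15), (3, 0), (3, 1), (3, 2), (3, 3), (3, 4), (3, 5), (3, 6), (3, 7), (3, 8), (3, 9), (3, 10), (3, 11), (3, 12), (3, 13), (3, 14), (3, 15), (4, 0), (4, 1), (4, 2), (4, 3), (4, 4), (4, 5), (4, 6), (4, 7), (4, 8), (4, 9), (4, 10), (4, 11), (4, 12), (4, 13), (4, 14), (4, 15), (6, 0), (6, 1), (6, 2), (6, 3), (6, 4), (6, 5), (6, 6), (6, 7), (6, 8), (6, 9), (6, 10), (6, 11), (6, 12), (6, 13), (6, 14), (6, 15), (7, 0), (7, 1), (7, 2), (7, 3), (7, 4), (7, 5), (7, 6), (7, 7), (7, 8), (7, 9), (7, 10), (7, 11), (7, 12), (7, 13), (7, 14), (7, 15)]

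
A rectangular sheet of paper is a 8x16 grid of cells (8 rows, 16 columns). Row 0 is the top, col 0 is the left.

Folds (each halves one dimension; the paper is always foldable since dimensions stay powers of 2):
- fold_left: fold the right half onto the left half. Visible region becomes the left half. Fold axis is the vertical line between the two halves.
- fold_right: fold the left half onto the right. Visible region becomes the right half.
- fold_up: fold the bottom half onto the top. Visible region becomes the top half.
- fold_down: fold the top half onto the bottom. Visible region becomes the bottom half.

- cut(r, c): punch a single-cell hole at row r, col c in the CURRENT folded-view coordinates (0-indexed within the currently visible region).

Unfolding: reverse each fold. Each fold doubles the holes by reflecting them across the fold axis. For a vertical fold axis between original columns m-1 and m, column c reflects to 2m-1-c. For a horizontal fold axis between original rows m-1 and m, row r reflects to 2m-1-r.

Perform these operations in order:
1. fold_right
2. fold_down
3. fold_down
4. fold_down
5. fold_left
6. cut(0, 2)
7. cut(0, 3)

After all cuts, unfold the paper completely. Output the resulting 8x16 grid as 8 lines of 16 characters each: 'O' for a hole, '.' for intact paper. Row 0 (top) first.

Answer: ..OOOO....OOOO..
..OOOO....OOOO..
..OOOO....OOOO..
..OOOO....OOOO..
..OOOO....OOOO..
..OOOO....OOOO..
..OOOO....OOOO..
..OOOO....OOOO..

Derivation:
Op 1 fold_right: fold axis v@8; visible region now rows[0,8) x cols[8,16) = 8x8
Op 2 fold_down: fold axis h@4; visible region now rows[4,8) x cols[8,16) = 4x8
Op 3 fold_down: fold axis h@6; visible region now rows[6,8) x cols[8,16) = 2x8
Op 4 fold_down: fold axis h@7; visible region now rows[7,8) x cols[8,16) = 1x8
Op 5 fold_left: fold axis v@12; visible region now rows[7,8) x cols[8,12) = 1x4
Op 6 cut(0, 2): punch at orig (7,10); cuts so far [(7, 10)]; region rows[7,8) x cols[8,12) = 1x4
Op 7 cut(0, 3): punch at orig (7,11); cuts so far [(7, 10), (7, 11)]; region rows[7,8) x cols[8,12) = 1x4
Unfold 1 (reflect across v@12): 4 holes -> [(7, 10), (7, 11), (7, 12), (7, 13)]
Unfold 2 (reflect across h@7): 8 holes -> [(6, 10), (6, 11), (6, 12), (6, 13), (7, 10), (7, 11), (7, 12), (7, 13)]
Unfold 3 (reflect across h@6): 16 holes -> [(4, 10), (4, 11), (4, 12), (4, 13), (5, 10), (5, 11), (5, 12), (5, 13), (6, 10), (6, 11), (6, 12), (6, 13), (7, 10), (7, 11), (7, 12), (7, 13)]
Unfold 4 (reflect across h@4): 32 holes -> [(0, 10), (0, 11), (0, 12), (0, 13), (1, 10), (1, 11), (1, 12), (1, 13), (2, 10), (2, 11), (2, 12), (2, 13), (3, 10), (3, 11), (3, 12), (3, 13), (4, 10), (4, 11), (4, 12), (4, 13), (5, 10), (5, 11), (5, 12), (5, 13), (6, 10), (6, 11), (6, 12), (6, 13), (7, 10), (7, 11), (7, 12), (7, 13)]
Unfold 5 (reflect across v@8): 64 holes -> [(0, 2), (0, 3), (0, 4), (0, 5), (0, 10), (0, 11), (0, 12), (0, 13), (1, 2), (1, 3), (1, 4), (1, 5), (1, 10), (1, 11), (1, 12), (1, 13), (2, 2), (2, 3), (2, 4), (2, 5), (2, 10), (2, 11), (2, 12), (2, 13), (3, 2), (3, 3), (3, 4), (3, 5), (3, 10), (3, 11), (3, 12), (3, 13), (4, 2), (4, 3), (4, 4), (4, 5), (4, 10), (4, 11), (4, 12), (4, 13), (5, 2), (5, 3), (5, 4), (5, 5), (5, 10), (5, 11), (5, 12), (5, 13), (6, 2), (6, 3), (6, 4), (6, 5), (6, 10), (6, 11), (6, 12), (6, 13), (7, 2), (7, 3), (7, 4), (7, 5), (7, 10), (7, 11), (7, 12), (7, 13)]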